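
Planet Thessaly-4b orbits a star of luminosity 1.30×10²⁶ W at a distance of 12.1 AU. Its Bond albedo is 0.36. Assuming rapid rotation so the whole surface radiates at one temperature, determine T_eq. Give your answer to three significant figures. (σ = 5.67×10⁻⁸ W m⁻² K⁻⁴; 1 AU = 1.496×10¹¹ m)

T_eq ≈ 54.6 K

d = 12.1 AU = 1.81×10¹² m.
Flux: S = L/(4πd²) = 1.30×10²⁶/(4π×(1.81×10¹²)²) = 3.16 W m⁻².
Energy balance: absorbed = emitted ⇒ πR²·S(1−A) = 4πR²·σT_eq⁴, so T_eq⁴ = S(1−A)/(4σ).
T_eq = [3.16 × 0.64 / (4 × 5.67×10⁻⁸)]^(1/4) = (8.91×10⁶)^(1/4) = 54.6 K.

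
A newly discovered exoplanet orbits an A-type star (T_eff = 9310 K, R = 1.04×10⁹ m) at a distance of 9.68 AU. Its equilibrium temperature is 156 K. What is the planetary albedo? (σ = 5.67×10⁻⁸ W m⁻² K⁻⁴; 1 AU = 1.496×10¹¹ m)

d = 9.68 AU = 1.45×10¹² m.
L = 4πR_⋆²σT_⋆⁴ = 4π(1.04×10⁹)² × 5.67×10⁻⁸ × (9310)⁴ = 5.79×10²⁷ W.
S = L/(4πd²) = 220 W m⁻².
From T_eq⁴ = S(1−A)/(4σ): 1−A = 4σT_eq⁴/S.
1−A = 4 × 5.67×10⁻⁸ × (156)⁴ / 220 = 0.611.

A ≈ 0.39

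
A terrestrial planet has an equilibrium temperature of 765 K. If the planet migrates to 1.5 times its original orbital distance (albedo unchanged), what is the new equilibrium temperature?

T_eq ∝ L^(1/4) · d^(−1/2).
T′ = 765 / 1.5^(1/2) = 625 K.

T_eq ≈ 625 K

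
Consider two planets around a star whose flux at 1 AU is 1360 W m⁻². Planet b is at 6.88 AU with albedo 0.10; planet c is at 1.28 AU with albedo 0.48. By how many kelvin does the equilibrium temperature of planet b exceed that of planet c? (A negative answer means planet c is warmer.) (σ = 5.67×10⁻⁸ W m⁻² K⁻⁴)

ΔT ≈ -105.5 K

T_eq = [S₀(1−A)/(4σd²)]^(1/4), so T ∝ (1−A)^(1/4) / √d.
T₁ = [1360×0.90/(4×5.67×10⁻⁸×6.88²)]^(1/4) = 103.33 K.
T₂ = [1360×0.52/(4×5.67×10⁻⁸×1.28²)]^(1/4) = 208.87 K.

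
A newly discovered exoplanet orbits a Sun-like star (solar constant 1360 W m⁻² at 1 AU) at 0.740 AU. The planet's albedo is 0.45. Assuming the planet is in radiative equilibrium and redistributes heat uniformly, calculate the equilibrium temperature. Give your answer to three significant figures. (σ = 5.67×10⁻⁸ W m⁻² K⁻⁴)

Flux at 0.740 AU: S = 1360/0.740² = 2480 W m⁻².
Energy balance: absorbed = emitted ⇒ πR²·S(1−A) = 4πR²·σT_eq⁴, so T_eq⁴ = S(1−A)/(4σ).
T_eq = [2480 × 0.55 / (4 × 5.67×10⁻⁸)]^(1/4) = (6.02×10⁹)^(1/4) = 279 K.

T_eq ≈ 279 K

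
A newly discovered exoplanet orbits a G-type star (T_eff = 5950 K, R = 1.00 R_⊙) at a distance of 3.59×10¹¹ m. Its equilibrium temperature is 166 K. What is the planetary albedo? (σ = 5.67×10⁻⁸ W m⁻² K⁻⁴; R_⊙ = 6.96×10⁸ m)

R_⋆ = 1.00 × 6.96×10⁸ = 6.96×10⁸ m.
L = 4πR_⋆²σT_⋆⁴ = 4π(6.96×10⁸)² × 5.67×10⁻⁸ × (5950)⁴ = 4.33×10²⁶ W.
S = L/(4πd²) = 267 W m⁻².
From T_eq⁴ = S(1−A)/(4σ): 1−A = 4σT_eq⁴/S.
1−A = 4 × 5.67×10⁻⁸ × (166)⁴ / 267 = 0.645.

A ≈ 0.36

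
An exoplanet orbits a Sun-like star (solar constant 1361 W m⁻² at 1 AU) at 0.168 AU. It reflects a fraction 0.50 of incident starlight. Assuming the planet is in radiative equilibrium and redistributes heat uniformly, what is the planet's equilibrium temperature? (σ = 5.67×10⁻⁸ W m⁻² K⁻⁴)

Flux at 0.168 AU: S = 1361/0.168² = 4.82×10⁴ W m⁻².
Energy balance: absorbed = emitted ⇒ πR²·S(1−A) = 4πR²·σT_eq⁴, so T_eq⁴ = S(1−A)/(4σ).
T_eq = [4.82×10⁴ × 0.50 / (4 × 5.67×10⁻⁸)]^(1/4) = (1.06×10¹¹)^(1/4) = 571 K.

T_eq ≈ 571 K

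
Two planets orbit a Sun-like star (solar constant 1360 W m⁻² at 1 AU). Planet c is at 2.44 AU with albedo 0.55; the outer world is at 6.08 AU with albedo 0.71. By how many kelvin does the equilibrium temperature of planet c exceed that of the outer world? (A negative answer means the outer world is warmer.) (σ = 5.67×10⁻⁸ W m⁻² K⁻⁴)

T_eq = [S₀(1−A)/(4σd²)]^(1/4), so T ∝ (1−A)^(1/4) / √d.
T₁ = [1360×0.45/(4×5.67×10⁻⁸×2.44²)]^(1/4) = 145.91 K.
T₂ = [1360×0.29/(4×5.67×10⁻⁸×6.08²)]^(1/4) = 82.82 K.

ΔT ≈ 63.1 K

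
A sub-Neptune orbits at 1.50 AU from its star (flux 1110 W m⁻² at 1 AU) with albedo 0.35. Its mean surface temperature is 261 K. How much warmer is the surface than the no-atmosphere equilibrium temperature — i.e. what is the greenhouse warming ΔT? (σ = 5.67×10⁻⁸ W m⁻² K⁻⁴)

S = 1110/1.50² = 493.3 W m⁻².
T_eq = [S(1−A)/(4σ)]^(1/4) = [493.3×0.65/(4×5.67×10⁻⁸)]^(1/4) = 193.9 K.
ΔT = T_surf − T_eq = 261 − 193.9.

ΔT ≈ 67.1 K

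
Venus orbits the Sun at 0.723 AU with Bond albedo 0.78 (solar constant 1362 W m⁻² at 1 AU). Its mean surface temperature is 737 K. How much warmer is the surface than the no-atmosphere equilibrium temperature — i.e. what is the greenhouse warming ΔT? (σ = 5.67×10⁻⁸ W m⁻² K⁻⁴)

ΔT ≈ 512.8 K

S = 1362/0.723² = 2606 W m⁻².
T_eq = [S(1−A)/(4σ)]^(1/4) = [2606×0.22/(4×5.67×10⁻⁸)]^(1/4) = 224.2 K.
ΔT = T_surf − T_eq = 737 − 224.2.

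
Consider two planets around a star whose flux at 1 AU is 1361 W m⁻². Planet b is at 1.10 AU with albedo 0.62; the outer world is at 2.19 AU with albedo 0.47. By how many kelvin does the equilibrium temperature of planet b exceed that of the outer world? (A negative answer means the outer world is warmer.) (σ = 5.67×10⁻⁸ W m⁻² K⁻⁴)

ΔT ≈ 47.9 K

T_eq = [S₀(1−A)/(4σd²)]^(1/4), so T ∝ (1−A)^(1/4) / √d.
T₁ = [1361×0.38/(4×5.67×10⁻⁸×1.10²)]^(1/4) = 208.35 K.
T₂ = [1361×0.53/(4×5.67×10⁻⁸×2.19²)]^(1/4) = 160.47 K.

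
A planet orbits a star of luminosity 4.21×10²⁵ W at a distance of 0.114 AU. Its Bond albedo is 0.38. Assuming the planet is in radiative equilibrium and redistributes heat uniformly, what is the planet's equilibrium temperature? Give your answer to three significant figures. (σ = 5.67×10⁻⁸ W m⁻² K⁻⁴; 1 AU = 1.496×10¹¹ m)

d = 0.114 AU = 1.71×10¹⁰ m.
Flux: S = L/(4πd²) = 4.21×10²⁵/(4π×(1.71×10¹⁰)²) = 1.15×10⁴ W m⁻².
Energy balance: absorbed = emitted ⇒ πR²·S(1−A) = 4πR²·σT_eq⁴, so T_eq⁴ = S(1−A)/(4σ).
T_eq = [1.15×10⁴ × 0.62 / (4 × 5.67×10⁻⁸)]^(1/4) = (3.15×10¹⁰)^(1/4) = 421 K.

T_eq ≈ 421 K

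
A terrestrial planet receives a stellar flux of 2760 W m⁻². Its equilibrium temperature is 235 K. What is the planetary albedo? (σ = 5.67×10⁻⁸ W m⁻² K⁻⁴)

A ≈ 0.75

From T_eq⁴ = S(1−A)/(4σ): 1−A = 4σT_eq⁴/S.
1−A = 4 × 5.67×10⁻⁸ × (235)⁴ / 2760 = 0.251.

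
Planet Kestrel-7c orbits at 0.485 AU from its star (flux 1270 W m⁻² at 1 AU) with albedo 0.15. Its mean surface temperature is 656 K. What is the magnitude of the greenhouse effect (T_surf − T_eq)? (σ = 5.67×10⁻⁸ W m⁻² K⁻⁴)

ΔT ≈ 278.8 K

S = 1270/0.485² = 5399 W m⁻².
T_eq = [S(1−A)/(4σ)]^(1/4) = [5399×0.85/(4×5.67×10⁻⁸)]^(1/4) = 377.2 K.
ΔT = T_surf − T_eq = 656 − 377.2.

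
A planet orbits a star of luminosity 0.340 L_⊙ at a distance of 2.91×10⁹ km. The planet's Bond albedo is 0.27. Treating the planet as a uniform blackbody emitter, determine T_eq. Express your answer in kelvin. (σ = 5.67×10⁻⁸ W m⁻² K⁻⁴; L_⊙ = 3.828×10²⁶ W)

T_eq ≈ 44.5 K

d = 2.91×10⁹ km = 2.91×10¹² m.
L = 0.340 × 3.828×10²⁶ = 1.30×10²⁶ W.
Flux: S = L/(4πd²) = 1.30×10²⁶/(4π×(2.91×10¹²)²) = 1.22 W m⁻².
Energy balance: absorbed = emitted ⇒ πR²·S(1−A) = 4πR²·σT_eq⁴, so T_eq⁴ = S(1−A)/(4σ).
T_eq = [1.22 × 0.73 / (4 × 5.67×10⁻⁸)]^(1/4) = (3.94×10⁶)^(1/4) = 44.5 K.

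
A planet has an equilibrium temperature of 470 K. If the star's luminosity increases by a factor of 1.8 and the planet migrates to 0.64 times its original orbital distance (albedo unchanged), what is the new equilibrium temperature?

T_eq ∝ L^(1/4) · d^(−1/2).
T′ = 470 × 1.8^(1/4) / 0.64^(1/2) = 680 K.

T_eq ≈ 680 K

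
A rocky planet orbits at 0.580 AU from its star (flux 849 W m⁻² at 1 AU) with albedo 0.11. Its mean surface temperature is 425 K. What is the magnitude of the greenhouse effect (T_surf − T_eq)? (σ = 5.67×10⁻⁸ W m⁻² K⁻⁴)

ΔT ≈ 109.5 K

S = 849/0.580² = 2524 W m⁻².
T_eq = [S(1−A)/(4σ)]^(1/4) = [2524×0.89/(4×5.67×10⁻⁸)]^(1/4) = 315.5 K.
ΔT = T_surf − T_eq = 425 − 315.5.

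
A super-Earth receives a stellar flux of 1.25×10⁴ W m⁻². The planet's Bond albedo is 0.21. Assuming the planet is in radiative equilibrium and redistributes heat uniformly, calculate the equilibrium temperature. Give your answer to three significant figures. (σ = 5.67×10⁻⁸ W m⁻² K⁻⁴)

Energy balance: absorbed = emitted ⇒ πR²·S(1−A) = 4πR²·σT_eq⁴, so T_eq⁴ = S(1−A)/(4σ).
T_eq = [1.25×10⁴ × 0.79 / (4 × 5.67×10⁻⁸)]^(1/4) = (4.35×10¹⁰)^(1/4) = 457 K.

T_eq ≈ 457 K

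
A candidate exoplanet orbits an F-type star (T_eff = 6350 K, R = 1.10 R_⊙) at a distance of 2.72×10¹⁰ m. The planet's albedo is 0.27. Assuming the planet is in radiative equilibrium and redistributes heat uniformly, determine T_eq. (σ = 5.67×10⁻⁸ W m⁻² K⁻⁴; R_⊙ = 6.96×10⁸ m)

T_eq ≈ 696 K

R_⋆ = 1.10 × 6.96×10⁸ = 7.66×10⁸ m.
L = 4πR_⋆²σT_⋆⁴ = 4π(7.66×10⁸)² × 5.67×10⁻⁸ × (6350)⁴ = 6.79×10²⁶ W.
S = L/(4πd²) = 7.30×10⁴ W m⁻².
Energy balance: absorbed = emitted ⇒ πR²·S(1−A) = 4πR²·σT_eq⁴, so T_eq⁴ = S(1−A)/(4σ).
T_eq = [7.30×10⁴ × 0.73 / (4 × 5.67×10⁻⁸)]^(1/4) = (2.35×10¹¹)^(1/4) = 696 K.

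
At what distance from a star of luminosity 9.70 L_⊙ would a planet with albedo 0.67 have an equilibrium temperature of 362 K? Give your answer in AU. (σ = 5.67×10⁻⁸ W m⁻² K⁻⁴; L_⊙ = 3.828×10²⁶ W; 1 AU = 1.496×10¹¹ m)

d ≈ 1.06 AU

L = 9.70 × 3.828×10²⁶ = 3.71×10²⁷ W.
From T_eq⁴ = L(1−A)/(16πσd²): d = √[L(1−A)/(16πσT_eq⁴)].
d = √[3.71×10²⁷ × 0.33 / (16π × 5.67×10⁻⁸ × (362)⁴)] = 1.58×10¹¹ m = 1.06 AU.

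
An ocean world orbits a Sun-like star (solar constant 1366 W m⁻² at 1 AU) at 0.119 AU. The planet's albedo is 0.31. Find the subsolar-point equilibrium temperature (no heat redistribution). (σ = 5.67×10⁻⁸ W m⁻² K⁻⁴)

Flux at 0.119 AU: S = 1366/0.119² = 9.65×10⁴ W m⁻².
At the subsolar point the surface absorbs S(1−A) and emits σT⁴ per unit area — no factor of 4, since only the local patch is in balance.
T = [9.65×10⁴ × 0.69 / 5.67×10⁻⁸]^(1/4) = (1.17×10¹²)^(1/4) = 1040 K.

T_ss ≈ 1040 K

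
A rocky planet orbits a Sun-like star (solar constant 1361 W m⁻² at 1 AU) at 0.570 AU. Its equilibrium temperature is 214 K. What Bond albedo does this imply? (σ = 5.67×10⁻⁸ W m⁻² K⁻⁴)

A ≈ 0.89

Flux at 0.570 AU: S = 1361/0.570² = 4190 W m⁻².
From T_eq⁴ = S(1−A)/(4σ): 1−A = 4σT_eq⁴/S.
1−A = 4 × 5.67×10⁻⁸ × (214)⁴ / 4190 = 0.114.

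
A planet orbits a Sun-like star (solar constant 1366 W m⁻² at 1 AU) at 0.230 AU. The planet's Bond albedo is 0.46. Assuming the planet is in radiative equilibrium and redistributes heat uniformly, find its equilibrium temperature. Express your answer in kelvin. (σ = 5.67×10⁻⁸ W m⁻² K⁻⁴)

Flux at 0.230 AU: S = 1366/0.230² = 2.58×10⁴ W m⁻².
Energy balance: absorbed = emitted ⇒ πR²·S(1−A) = 4πR²·σT_eq⁴, so T_eq⁴ = S(1−A)/(4σ).
T_eq = [2.58×10⁴ × 0.54 / (4 × 5.67×10⁻⁸)]^(1/4) = (6.15×10¹⁰)^(1/4) = 498 K.

T_eq ≈ 498 K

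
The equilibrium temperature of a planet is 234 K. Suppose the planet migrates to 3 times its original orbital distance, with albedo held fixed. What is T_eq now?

T_eq ≈ 135 K

T_eq ∝ L^(1/4) · d^(−1/2).
T′ = 234 / 3^(1/2) = 135 K.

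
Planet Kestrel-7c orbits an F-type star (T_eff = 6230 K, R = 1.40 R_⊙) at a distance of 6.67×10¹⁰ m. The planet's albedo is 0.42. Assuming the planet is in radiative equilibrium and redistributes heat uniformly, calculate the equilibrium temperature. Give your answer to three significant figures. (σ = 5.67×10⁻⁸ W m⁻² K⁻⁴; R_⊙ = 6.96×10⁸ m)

R_⋆ = 1.40 × 6.96×10⁸ = 9.74×10⁸ m.
L = 4πR_⋆²σT_⋆⁴ = 4π(9.74×10⁸)² × 5.67×10⁻⁸ × (6230)⁴ = 1.02×10²⁷ W.
S = L/(4πd²) = 1.82×10⁴ W m⁻².
Energy balance: absorbed = emitted ⇒ πR²·S(1−A) = 4πR²·σT_eq⁴, so T_eq⁴ = S(1−A)/(4σ).
T_eq = [1.82×10⁴ × 0.58 / (4 × 5.67×10⁻⁸)]^(1/4) = (4.66×10¹⁰)^(1/4) = 465 K.

T_eq ≈ 465 K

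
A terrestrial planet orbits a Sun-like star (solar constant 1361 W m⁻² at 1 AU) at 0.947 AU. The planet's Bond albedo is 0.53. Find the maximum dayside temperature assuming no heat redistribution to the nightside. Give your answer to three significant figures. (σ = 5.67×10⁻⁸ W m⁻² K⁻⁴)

T_ss ≈ 335 K

Flux at 0.947 AU: S = 1361/0.947² = 1520 W m⁻².
With no redistribution each surface element balances locally: S(1−A) = σT⁴.
T = [1520 × 0.47 / 5.67×10⁻⁸]^(1/4) = (1.26×10¹⁰)^(1/4) = 335 K.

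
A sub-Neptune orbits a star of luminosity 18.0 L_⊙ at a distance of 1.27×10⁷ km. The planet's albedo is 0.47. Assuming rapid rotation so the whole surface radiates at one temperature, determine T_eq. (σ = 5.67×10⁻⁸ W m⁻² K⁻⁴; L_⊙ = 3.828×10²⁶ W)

T_eq ≈ 1680 K

d = 1.27×10⁷ km = 1.27×10¹⁰ m.
L = 18.0 × 3.828×10²⁶ = 6.89×10²⁷ W.
Flux: S = L/(4πd²) = 6.89×10²⁷/(4π×(1.27×10¹⁰)²) = 3.40×10⁶ W m⁻².
Energy balance: absorbed = emitted ⇒ πR²·S(1−A) = 4πR²·σT_eq⁴, so T_eq⁴ = S(1−A)/(4σ).
T_eq = [3.40×10⁶ × 0.53 / (4 × 5.67×10⁻⁸)]^(1/4) = (7.94×10¹²)^(1/4) = 1680 K.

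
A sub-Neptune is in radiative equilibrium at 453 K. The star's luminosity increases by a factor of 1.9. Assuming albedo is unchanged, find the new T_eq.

T_eq ∝ L^(1/4) · d^(−1/2).
T′ = 453 × 1.9^(1/4) = 532 K.

T_eq ≈ 532 K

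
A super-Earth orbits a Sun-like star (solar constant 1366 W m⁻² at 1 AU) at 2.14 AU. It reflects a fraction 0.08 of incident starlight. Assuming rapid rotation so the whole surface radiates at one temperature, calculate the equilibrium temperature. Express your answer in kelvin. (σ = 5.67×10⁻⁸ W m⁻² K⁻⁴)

T_eq ≈ 187 K

Flux at 2.14 AU: S = 1366/2.14² = 298 W m⁻².
Energy balance: absorbed = emitted ⇒ πR²·S(1−A) = 4πR²·σT_eq⁴, so T_eq⁴ = S(1−A)/(4σ).
T_eq = [298 × 0.92 / (4 × 5.67×10⁻⁸)]^(1/4) = (1.21×10⁹)^(1/4) = 187 K.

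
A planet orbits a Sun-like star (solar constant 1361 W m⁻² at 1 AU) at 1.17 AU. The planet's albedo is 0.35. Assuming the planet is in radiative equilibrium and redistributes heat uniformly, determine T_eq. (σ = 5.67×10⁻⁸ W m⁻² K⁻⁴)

T_eq ≈ 231 K

Flux at 1.17 AU: S = 1361/1.17² = 994 W m⁻².
Energy balance: absorbed = emitted ⇒ πR²·S(1−A) = 4πR²·σT_eq⁴, so T_eq⁴ = S(1−A)/(4σ).
T_eq = [994 × 0.65 / (4 × 5.67×10⁻⁸)]^(1/4) = (2.85×10⁹)^(1/4) = 231 K.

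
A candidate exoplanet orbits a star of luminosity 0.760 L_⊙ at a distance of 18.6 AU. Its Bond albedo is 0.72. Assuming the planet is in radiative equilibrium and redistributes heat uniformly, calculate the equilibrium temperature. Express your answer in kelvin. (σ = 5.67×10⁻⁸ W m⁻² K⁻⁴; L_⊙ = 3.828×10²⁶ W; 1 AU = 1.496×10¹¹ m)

d = 18.6 AU = 2.78×10¹² m.
L = 0.760 × 3.828×10²⁶ = 2.91×10²⁶ W.
Flux: S = L/(4πd²) = 2.91×10²⁶/(4π×(2.78×10¹²)²) = 2.99 W m⁻².
Energy balance: absorbed = emitted ⇒ πR²·S(1−A) = 4πR²·σT_eq⁴, so T_eq⁴ = S(1−A)/(4σ).
T_eq = [2.99 × 0.28 / (4 × 5.67×10⁻⁸)]^(1/4) = (3.69×10⁶)^(1/4) = 43.8 K.

T_eq ≈ 43.8 K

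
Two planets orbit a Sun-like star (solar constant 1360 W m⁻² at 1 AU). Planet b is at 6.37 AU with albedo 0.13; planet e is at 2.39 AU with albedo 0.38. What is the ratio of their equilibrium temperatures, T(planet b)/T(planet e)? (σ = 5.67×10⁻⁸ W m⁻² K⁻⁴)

T₁/T₂ ≈ 0.667

T_eq = [S₀(1−A)/(4σd²)]^(1/4), so T ∝ (1−A)^(1/4) / √d.
T₁ = [1360×0.87/(4×5.67×10⁻⁸×6.37²)]^(1/4) = 106.48 K.
T₂ = [1360×0.62/(4×5.67×10⁻⁸×2.39²)]^(1/4) = 159.73 K.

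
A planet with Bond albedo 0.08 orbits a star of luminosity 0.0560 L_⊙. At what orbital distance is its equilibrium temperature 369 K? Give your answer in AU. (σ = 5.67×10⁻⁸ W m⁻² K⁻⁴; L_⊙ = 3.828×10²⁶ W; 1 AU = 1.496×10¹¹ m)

L = 0.0560 × 3.828×10²⁶ = 2.14×10²⁵ W.
From T_eq⁴ = L(1−A)/(16πσd²): d = √[L(1−A)/(16πσT_eq⁴)].
d = √[2.14×10²⁵ × 0.92 / (16π × 5.67×10⁻⁸ × (369)⁴)] = 1.93×10¹⁰ m = 0.129 AU.

d ≈ 0.129 AU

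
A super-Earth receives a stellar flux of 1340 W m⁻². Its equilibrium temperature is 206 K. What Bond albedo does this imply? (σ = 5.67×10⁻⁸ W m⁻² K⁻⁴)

A ≈ 0.70

From T_eq⁴ = S(1−A)/(4σ): 1−A = 4σT_eq⁴/S.
1−A = 4 × 5.67×10⁻⁸ × (206)⁴ / 1340 = 0.305.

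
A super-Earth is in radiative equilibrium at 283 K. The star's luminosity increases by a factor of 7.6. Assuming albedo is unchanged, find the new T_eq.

T_eq ≈ 470 K

T_eq ∝ L^(1/4) · d^(−1/2).
T′ = 283 × 7.6^(1/4) = 470 K.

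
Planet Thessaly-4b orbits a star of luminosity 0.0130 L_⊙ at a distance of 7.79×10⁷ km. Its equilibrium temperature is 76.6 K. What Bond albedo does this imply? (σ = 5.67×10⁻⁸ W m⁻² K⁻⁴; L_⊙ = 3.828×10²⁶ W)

d = 7.79×10⁷ km = 7.79×10¹⁰ m.
L = 0.0130 × 3.828×10²⁶ = 4.98×10²⁴ W.
Flux: S = L/(4πd²) = 4.98×10²⁴/(4π×(7.79×10¹⁰)²) = 65.3 W m⁻².
From T_eq⁴ = S(1−A)/(4σ): 1−A = 4σT_eq⁴/S.
1−A = 4 × 5.67×10⁻⁸ × (76.6)⁴ / 65.3 = 0.120.

A ≈ 0.88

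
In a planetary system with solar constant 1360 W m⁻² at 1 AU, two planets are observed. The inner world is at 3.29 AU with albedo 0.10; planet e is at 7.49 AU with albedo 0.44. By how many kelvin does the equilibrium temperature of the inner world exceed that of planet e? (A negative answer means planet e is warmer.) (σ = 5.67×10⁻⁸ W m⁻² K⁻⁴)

T_eq = [S₀(1−A)/(4σd²)]^(1/4), so T ∝ (1−A)^(1/4) / √d.
T₁ = [1360×0.90/(4×5.67×10⁻⁸×3.29²)]^(1/4) = 149.43 K.
T₂ = [1360×0.56/(4×5.67×10⁻⁸×7.49²)]^(1/4) = 87.96 K.

ΔT ≈ 61.5 K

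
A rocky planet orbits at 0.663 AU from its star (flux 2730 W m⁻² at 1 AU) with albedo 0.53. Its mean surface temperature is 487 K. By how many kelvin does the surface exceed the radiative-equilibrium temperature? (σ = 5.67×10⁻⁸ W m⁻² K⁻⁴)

S = 2730/0.663² = 6211 W m⁻².
T_eq = [S(1−A)/(4σ)]^(1/4) = [6211×0.47/(4×5.67×10⁻⁸)]^(1/4) = 336.8 K.
ΔT = T_surf − T_eq = 487 − 336.8.

ΔT ≈ 150.2 K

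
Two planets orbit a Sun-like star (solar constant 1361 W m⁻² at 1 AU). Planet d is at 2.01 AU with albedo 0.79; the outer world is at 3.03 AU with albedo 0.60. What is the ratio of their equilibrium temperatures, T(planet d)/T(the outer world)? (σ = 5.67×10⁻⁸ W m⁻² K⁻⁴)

T_eq = [S₀(1−A)/(4σd²)]^(1/4), so T ∝ (1−A)^(1/4) / √d.
T₁ = [1361×0.21/(4×5.67×10⁻⁸×2.01²)]^(1/4) = 132.90 K.
T₂ = [1361×0.40/(4×5.67×10⁻⁸×3.03²)]^(1/4) = 127.16 K.

T₁/T₂ ≈ 1.045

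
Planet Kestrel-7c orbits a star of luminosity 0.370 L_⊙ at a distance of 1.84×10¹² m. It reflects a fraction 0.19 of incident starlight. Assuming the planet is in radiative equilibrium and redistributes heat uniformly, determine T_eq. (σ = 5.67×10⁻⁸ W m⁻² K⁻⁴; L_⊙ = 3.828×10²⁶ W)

T_eq ≈ 58.7 K

L = 0.370 × 3.828×10²⁶ = 1.42×10²⁶ W.
Flux: S = L/(4πd²) = 1.42×10²⁶/(4π×(1.84×10¹²)²) = 3.33 W m⁻².
Energy balance: absorbed = emitted ⇒ πR²·S(1−A) = 4πR²·σT_eq⁴, so T_eq⁴ = S(1−A)/(4σ).
T_eq = [3.33 × 0.81 / (4 × 5.67×10⁻⁸)]^(1/4) = (1.19×10⁷)^(1/4) = 58.7 K.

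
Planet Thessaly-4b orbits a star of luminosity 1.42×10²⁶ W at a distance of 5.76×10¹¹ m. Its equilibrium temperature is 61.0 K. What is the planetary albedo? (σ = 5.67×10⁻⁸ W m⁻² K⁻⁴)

A ≈ 0.91

Flux: S = L/(4πd²) = 1.42×10²⁶/(4π×(5.76×10¹¹)²) = 34.1 W m⁻².
From T_eq⁴ = S(1−A)/(4σ): 1−A = 4σT_eq⁴/S.
1−A = 4 × 5.67×10⁻⁸ × (61.0)⁴ / 34.1 = 0.092.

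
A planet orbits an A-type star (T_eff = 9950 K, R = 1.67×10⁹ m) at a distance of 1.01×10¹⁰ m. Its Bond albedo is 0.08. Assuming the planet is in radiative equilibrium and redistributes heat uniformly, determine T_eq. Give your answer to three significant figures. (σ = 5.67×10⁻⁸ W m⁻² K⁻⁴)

L = 4πR_⋆²σT_⋆⁴ = 4π(1.67×10⁹)² × 5.67×10⁻⁸ × (9950)⁴ = 1.95×10²⁸ W.
S = L/(4πd²) = 1.52×10⁷ W m⁻².
Energy balance: absorbed = emitted ⇒ πR²·S(1−A) = 4πR²·σT_eq⁴, so T_eq⁴ = S(1−A)/(4σ).
T_eq = [1.52×10⁷ × 0.92 / (4 × 5.67×10⁻⁸)]^(1/4) = (6.16×10¹³)^(1/4) = 2800 K.

T_eq ≈ 2800 K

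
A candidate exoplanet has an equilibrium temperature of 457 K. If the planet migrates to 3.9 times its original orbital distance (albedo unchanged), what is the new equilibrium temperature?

T_eq ≈ 231 K

T_eq ∝ L^(1/4) · d^(−1/2).
T′ = 457 / 3.9^(1/2) = 231 K.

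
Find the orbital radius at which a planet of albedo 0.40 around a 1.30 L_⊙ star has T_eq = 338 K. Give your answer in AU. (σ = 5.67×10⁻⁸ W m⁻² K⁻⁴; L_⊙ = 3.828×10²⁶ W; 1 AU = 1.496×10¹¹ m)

d ≈ 0.599 AU

L = 1.30 × 3.828×10²⁶ = 4.98×10²⁶ W.
From T_eq⁴ = L(1−A)/(16πσd²): d = √[L(1−A)/(16πσT_eq⁴)].
d = √[4.98×10²⁶ × 0.60 / (16π × 5.67×10⁻⁸ × (338)⁴)] = 8.96×10¹⁰ m = 0.599 AU.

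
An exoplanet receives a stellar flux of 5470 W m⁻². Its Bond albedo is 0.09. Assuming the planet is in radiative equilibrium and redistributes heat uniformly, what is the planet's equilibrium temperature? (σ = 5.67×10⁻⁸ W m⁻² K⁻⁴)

Energy balance: absorbed = emitted ⇒ πR²·S(1−A) = 4πR²·σT_eq⁴, so T_eq⁴ = S(1−A)/(4σ).
T_eq = [5470 × 0.91 / (4 × 5.67×10⁻⁸)]^(1/4) = (2.19×10¹⁰)^(1/4) = 385 K.

T_eq ≈ 385 K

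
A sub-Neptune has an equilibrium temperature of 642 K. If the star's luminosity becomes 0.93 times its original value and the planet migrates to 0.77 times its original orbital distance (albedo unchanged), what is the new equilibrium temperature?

T_eq ≈ 718 K

T_eq ∝ L^(1/4) · d^(−1/2).
T′ = 642 × 0.93^(1/4) / 0.77^(1/2) = 718 K.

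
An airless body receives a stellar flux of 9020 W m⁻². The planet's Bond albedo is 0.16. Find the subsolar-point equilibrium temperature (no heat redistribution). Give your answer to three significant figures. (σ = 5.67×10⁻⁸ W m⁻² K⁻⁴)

T_ss ≈ 605 K

At the subsolar point the surface absorbs S(1−A) and emits σT⁴ per unit area — no factor of 4, since only the local patch is in balance.
T = [9020 × 0.84 / 5.67×10⁻⁸]^(1/4) = (1.34×10¹¹)^(1/4) = 605 K.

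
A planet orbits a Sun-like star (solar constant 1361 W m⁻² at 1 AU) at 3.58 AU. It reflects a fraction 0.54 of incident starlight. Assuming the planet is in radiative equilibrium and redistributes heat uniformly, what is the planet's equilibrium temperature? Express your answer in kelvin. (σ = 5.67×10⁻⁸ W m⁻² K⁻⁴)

T_eq ≈ 121 K

Flux at 3.58 AU: S = 1361/3.58² = 106 W m⁻².
Energy balance: absorbed = emitted ⇒ πR²·S(1−A) = 4πR²·σT_eq⁴, so T_eq⁴ = S(1−A)/(4σ).
T_eq = [106 × 0.46 / (4 × 5.67×10⁻⁸)]^(1/4) = (2.15×10⁸)^(1/4) = 121 K.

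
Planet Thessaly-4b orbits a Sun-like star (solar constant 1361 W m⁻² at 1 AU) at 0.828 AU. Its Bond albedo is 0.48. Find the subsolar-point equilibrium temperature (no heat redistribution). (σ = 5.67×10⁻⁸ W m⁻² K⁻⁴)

Flux at 0.828 AU: S = 1361/0.828² = 1990 W m⁻².
At the subsolar point the surface absorbs S(1−A) and emits σT⁴ per unit area — no factor of 4, since only the local patch is in balance.
T = [1990 × 0.52 / 5.67×10⁻⁸]^(1/4) = (1.82×10¹⁰)^(1/4) = 367 K.

T_ss ≈ 367 K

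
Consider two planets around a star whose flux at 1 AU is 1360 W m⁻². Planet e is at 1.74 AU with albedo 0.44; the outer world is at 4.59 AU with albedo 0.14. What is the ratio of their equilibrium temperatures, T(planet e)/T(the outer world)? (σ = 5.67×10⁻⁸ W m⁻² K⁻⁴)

T_eq = [S₀(1−A)/(4σd²)]^(1/4), so T ∝ (1−A)^(1/4) / √d.
T₁ = [1360×0.56/(4×5.67×10⁻⁸×1.74²)]^(1/4) = 182.49 K.
T₂ = [1360×0.86/(4×5.67×10⁻⁸×4.59²)]^(1/4) = 125.08 K.

T₁/T₂ ≈ 1.459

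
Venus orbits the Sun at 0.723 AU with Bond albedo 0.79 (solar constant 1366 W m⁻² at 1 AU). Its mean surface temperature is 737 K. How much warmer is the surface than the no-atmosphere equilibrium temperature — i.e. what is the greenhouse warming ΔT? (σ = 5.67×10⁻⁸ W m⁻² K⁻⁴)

S = 1366/0.723² = 2613 W m⁻².
T_eq = [S(1−A)/(4σ)]^(1/4) = [2613×0.21/(4×5.67×10⁻⁸)]^(1/4) = 221.8 K.
ΔT = T_surf − T_eq = 737 − 221.8.

ΔT ≈ 515.2 K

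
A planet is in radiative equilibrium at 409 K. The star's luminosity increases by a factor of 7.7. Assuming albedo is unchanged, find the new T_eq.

T_eq ∝ L^(1/4) · d^(−1/2).
T′ = 409 × 7.7^(1/4) = 681 K.

T_eq ≈ 681 K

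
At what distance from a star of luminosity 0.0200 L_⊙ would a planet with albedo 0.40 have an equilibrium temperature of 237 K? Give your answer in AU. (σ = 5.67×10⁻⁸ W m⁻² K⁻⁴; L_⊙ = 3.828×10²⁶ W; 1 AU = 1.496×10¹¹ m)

L = 0.0200 × 3.828×10²⁶ = 7.66×10²⁴ W.
From T_eq⁴ = L(1−A)/(16πσd²): d = √[L(1−A)/(16πσT_eq⁴)].
d = √[7.66×10²⁴ × 0.60 / (16π × 5.67×10⁻⁸ × (237)⁴)] = 2.26×10¹⁰ m = 0.151 AU.

d ≈ 0.151 AU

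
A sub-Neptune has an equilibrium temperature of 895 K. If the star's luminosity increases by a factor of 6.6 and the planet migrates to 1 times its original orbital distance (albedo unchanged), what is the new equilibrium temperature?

T_eq ∝ L^(1/4) · d^(−1/2).
T′ = 895 × 6.6^(1/4) / 1^(1/2) = 1430 K.

T_eq ≈ 1430 K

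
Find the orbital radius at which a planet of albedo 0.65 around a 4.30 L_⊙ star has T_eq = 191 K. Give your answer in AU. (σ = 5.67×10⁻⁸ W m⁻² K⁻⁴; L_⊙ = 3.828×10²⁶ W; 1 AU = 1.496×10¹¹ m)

L = 4.30 × 3.828×10²⁶ = 1.65×10²⁷ W.
From T_eq⁴ = L(1−A)/(16πσd²): d = √[L(1−A)/(16πσT_eq⁴)].
d = √[1.65×10²⁷ × 0.35 / (16π × 5.67×10⁻⁸ × (191)⁴)] = 3.90×10¹¹ m = 2.61 AU.

d ≈ 2.61 AU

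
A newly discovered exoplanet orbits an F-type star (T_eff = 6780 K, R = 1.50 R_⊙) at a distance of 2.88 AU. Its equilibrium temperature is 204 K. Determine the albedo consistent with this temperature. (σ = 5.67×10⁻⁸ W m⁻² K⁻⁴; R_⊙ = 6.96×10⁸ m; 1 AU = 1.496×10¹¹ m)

A ≈ 0.44

R_⋆ = 1.50 × 6.96×10⁸ = 1.04×10⁹ m.
d = 2.88 AU = 4.31×10¹¹ m.
L = 4πR_⋆²σT_⋆⁴ = 4π(1.04×10⁹)² × 5.67×10⁻⁸ × (6780)⁴ = 1.64×10²⁷ W.
S = L/(4πd²) = 703 W m⁻².
From T_eq⁴ = S(1−A)/(4σ): 1−A = 4σT_eq⁴/S.
1−A = 4 × 5.67×10⁻⁸ × (204)⁴ / 703 = 0.558.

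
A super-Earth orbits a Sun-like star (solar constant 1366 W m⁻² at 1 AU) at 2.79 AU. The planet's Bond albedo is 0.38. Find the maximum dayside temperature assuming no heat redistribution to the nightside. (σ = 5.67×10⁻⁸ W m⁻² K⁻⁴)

T_ss ≈ 209 K

Flux at 2.79 AU: S = 1366/2.79² = 175 W m⁻².
With no redistribution each surface element balances locally: S(1−A) = σT⁴.
T = [175 × 0.62 / 5.67×10⁻⁸]^(1/4) = (1.92×10⁹)^(1/4) = 209 K.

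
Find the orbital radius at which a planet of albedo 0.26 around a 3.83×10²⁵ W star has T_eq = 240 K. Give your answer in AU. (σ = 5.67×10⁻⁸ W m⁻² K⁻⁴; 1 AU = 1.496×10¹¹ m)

From T_eq⁴ = L(1−A)/(16πσd²): d = √[L(1−A)/(16πσT_eq⁴)].
d = √[3.83×10²⁵ × 0.74 / (16π × 5.67×10⁻⁸ × (240)⁴)] = 5.47×10¹⁰ m = 0.366 AU.

d ≈ 0.366 AU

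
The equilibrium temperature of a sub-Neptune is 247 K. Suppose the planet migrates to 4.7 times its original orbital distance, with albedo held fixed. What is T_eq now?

T_eq ≈ 114 K

T_eq ∝ L^(1/4) · d^(−1/2).
T′ = 247 / 4.7^(1/2) = 114 K.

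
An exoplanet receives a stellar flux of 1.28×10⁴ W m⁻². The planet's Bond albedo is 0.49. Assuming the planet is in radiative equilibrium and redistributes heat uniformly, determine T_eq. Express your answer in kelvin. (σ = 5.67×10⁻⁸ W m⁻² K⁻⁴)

T_eq ≈ 412 K

Energy balance: absorbed = emitted ⇒ πR²·S(1−A) = 4πR²·σT_eq⁴, so T_eq⁴ = S(1−A)/(4σ).
T_eq = [1.28×10⁴ × 0.51 / (4 × 5.67×10⁻⁸)]^(1/4) = (2.88×10¹⁰)^(1/4) = 412 K.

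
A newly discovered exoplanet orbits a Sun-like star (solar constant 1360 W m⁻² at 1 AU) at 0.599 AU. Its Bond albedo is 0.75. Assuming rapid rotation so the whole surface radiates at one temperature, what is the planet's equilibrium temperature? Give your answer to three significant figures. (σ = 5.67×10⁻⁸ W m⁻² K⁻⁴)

Flux at 0.599 AU: S = 1360/0.599² = 3790 W m⁻².
Energy balance: absorbed = emitted ⇒ πR²·S(1−A) = 4πR²·σT_eq⁴, so T_eq⁴ = S(1−A)/(4σ).
T_eq = [3790 × 0.25 / (4 × 5.67×10⁻⁸)]^(1/4) = (4.18×10⁹)^(1/4) = 254 K.

T_eq ≈ 254 K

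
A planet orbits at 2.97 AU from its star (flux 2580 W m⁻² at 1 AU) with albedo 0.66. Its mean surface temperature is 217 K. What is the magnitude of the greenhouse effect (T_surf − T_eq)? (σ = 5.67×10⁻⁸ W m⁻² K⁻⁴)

ΔT ≈ 72.3 K

S = 2580/2.97² = 292.5 W m⁻².
T_eq = [S(1−A)/(4σ)]^(1/4) = [292.5×0.34/(4×5.67×10⁻⁸)]^(1/4) = 144.7 K.
ΔT = T_surf − T_eq = 217 − 144.7.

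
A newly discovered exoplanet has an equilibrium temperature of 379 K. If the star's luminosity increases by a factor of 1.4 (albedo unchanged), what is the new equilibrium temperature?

T_eq ≈ 412 K

T_eq ∝ L^(1/4) · d^(−1/2).
T′ = 379 × 1.4^(1/4) = 412 K.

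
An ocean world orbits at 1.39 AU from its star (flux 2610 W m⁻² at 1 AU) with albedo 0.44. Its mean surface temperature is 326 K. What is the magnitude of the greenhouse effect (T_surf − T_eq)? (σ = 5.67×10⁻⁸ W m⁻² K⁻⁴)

ΔT ≈ 85.7 K

S = 2610/1.39² = 1351 W m⁻².
T_eq = [S(1−A)/(4σ)]^(1/4) = [1351×0.56/(4×5.67×10⁻⁸)]^(1/4) = 240.3 K.
ΔT = T_surf − T_eq = 326 − 240.3.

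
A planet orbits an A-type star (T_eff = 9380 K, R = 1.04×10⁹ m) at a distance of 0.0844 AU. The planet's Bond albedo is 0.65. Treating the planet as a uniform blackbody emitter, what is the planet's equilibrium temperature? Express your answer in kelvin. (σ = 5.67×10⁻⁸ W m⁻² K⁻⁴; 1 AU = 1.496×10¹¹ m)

d = 0.0844 AU = 1.26×10¹⁰ m.
L = 4πR_⋆²σT_⋆⁴ = 4π(1.04×10⁹)² × 5.67×10⁻⁸ × (9380)⁴ = 5.97×10²⁷ W.
S = L/(4πd²) = 2.98×10⁶ W m⁻².
Energy balance: absorbed = emitted ⇒ πR²·S(1−A) = 4πR²·σT_eq⁴, so T_eq⁴ = S(1−A)/(4σ).
T_eq = [2.98×10⁶ × 0.35 / (4 × 5.67×10⁻⁸)]^(1/4) = (4.60×10¹²)^(1/4) = 1460 K.

T_eq ≈ 1460 K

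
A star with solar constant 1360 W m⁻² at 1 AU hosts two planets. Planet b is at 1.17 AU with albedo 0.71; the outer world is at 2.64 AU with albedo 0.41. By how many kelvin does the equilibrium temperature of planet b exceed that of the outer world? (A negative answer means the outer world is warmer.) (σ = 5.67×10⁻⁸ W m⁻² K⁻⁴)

T_eq = [S₀(1−A)/(4σd²)]^(1/4), so T ∝ (1−A)^(1/4) / √d.
T₁ = [1360×0.29/(4×5.67×10⁻⁸×1.17²)]^(1/4) = 188.79 K.
T₂ = [1360×0.59/(4×5.67×10⁻⁸×2.64²)]^(1/4) = 150.10 K.

ΔT ≈ 38.7 K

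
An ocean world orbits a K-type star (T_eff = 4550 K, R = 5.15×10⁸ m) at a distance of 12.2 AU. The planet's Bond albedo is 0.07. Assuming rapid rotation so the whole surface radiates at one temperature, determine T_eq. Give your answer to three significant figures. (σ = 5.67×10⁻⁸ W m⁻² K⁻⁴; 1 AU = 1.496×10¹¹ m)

T_eq ≈ 53.1 K

d = 12.2 AU = 1.83×10¹² m.
L = 4πR_⋆²σT_⋆⁴ = 4π(5.15×10⁸)² × 5.67×10⁻⁸ × (4550)⁴ = 8.10×10²⁵ W.
S = L/(4πd²) = 1.93 W m⁻².
Energy balance: absorbed = emitted ⇒ πR²·S(1−A) = 4πR²·σT_eq⁴, so T_eq⁴ = S(1−A)/(4σ).
T_eq = [1.93 × 0.93 / (4 × 5.67×10⁻⁸)]^(1/4) = (7.93×10⁶)^(1/4) = 53.1 K.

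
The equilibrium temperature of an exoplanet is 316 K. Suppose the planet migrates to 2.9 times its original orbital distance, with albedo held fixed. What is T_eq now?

T_eq ≈ 186 K

T_eq ∝ L^(1/4) · d^(−1/2).
T′ = 316 / 2.9^(1/2) = 186 K.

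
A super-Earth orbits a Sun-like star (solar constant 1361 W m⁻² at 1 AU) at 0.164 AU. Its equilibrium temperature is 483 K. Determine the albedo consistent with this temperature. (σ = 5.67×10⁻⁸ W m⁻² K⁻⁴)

Flux at 0.164 AU: S = 1361/0.164² = 5.06×10⁴ W m⁻².
From T_eq⁴ = S(1−A)/(4σ): 1−A = 4σT_eq⁴/S.
1−A = 4 × 5.67×10⁻⁸ × (483)⁴ / 5.06×10⁴ = 0.244.

A ≈ 0.76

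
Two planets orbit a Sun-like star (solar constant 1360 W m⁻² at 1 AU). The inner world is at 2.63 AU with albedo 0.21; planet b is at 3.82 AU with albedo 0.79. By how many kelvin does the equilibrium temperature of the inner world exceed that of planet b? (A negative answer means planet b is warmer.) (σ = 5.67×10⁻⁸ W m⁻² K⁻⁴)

T_eq = [S₀(1−A)/(4σd²)]^(1/4), so T ∝ (1−A)^(1/4) / √d.
T₁ = [1360×0.79/(4×5.67×10⁻⁸×2.63²)]^(1/4) = 161.77 K.
T₂ = [1360×0.21/(4×5.67×10⁻⁸×3.82²)]^(1/4) = 96.38 K.

ΔT ≈ 65.4 K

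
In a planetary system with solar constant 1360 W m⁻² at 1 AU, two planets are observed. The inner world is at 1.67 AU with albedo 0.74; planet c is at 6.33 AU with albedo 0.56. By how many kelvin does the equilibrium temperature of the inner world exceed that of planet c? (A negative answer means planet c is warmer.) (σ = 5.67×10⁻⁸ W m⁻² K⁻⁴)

T_eq = [S₀(1−A)/(4σd²)]^(1/4), so T ∝ (1−A)^(1/4) / √d.
T₁ = [1360×0.26/(4×5.67×10⁻⁸×1.67²)]^(1/4) = 153.77 K.
T₂ = [1360×0.44/(4×5.67×10⁻⁸×6.33²)]^(1/4) = 90.08 K.

ΔT ≈ 63.7 K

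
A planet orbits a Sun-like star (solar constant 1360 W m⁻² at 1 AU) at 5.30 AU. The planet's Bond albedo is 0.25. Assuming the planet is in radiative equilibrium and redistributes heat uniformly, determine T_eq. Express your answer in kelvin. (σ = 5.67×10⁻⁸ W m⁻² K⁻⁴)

Flux at 5.30 AU: S = 1360/5.30² = 48.4 W m⁻².
Energy balance: absorbed = emitted ⇒ πR²·S(1−A) = 4πR²·σT_eq⁴, so T_eq⁴ = S(1−A)/(4σ).
T_eq = [48.4 × 0.75 / (4 × 5.67×10⁻⁸)]^(1/4) = (1.60×10⁸)^(1/4) = 112 K.

T_eq ≈ 112 K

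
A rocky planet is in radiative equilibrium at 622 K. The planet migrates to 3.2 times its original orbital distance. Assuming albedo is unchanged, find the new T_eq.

T_eq ∝ L^(1/4) · d^(−1/2).
T′ = 622 / 3.2^(1/2) = 348 K.

T_eq ≈ 348 K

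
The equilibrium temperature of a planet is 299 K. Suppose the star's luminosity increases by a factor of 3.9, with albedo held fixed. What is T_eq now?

T_eq ∝ L^(1/4) · d^(−1/2).
T′ = 299 × 3.9^(1/4) = 420 K.

T_eq ≈ 420 K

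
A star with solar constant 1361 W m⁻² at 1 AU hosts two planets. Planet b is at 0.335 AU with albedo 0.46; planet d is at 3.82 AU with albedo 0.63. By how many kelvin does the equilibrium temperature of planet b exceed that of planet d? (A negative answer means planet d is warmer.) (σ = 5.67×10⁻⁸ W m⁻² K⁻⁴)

ΔT ≈ 301.2 K

T_eq = [S₀(1−A)/(4σd²)]^(1/4), so T ∝ (1−A)^(1/4) / √d.
T₁ = [1361×0.54/(4×5.67×10⁻⁸×0.335²)]^(1/4) = 412.22 K.
T₂ = [1361×0.37/(4×5.67×10⁻⁸×3.82²)]^(1/4) = 111.06 K.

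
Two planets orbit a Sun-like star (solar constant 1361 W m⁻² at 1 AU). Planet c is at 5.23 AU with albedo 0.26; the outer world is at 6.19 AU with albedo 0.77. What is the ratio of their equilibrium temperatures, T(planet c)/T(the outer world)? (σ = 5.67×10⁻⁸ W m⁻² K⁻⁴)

T_eq = [S₀(1−A)/(4σd²)]^(1/4), so T ∝ (1−A)^(1/4) / √d.
T₁ = [1361×0.74/(4×5.67×10⁻⁸×5.23²)]^(1/4) = 112.88 K.
T₂ = [1361×0.23/(4×5.67×10⁻⁸×6.19²)]^(1/4) = 77.47 K.

T₁/T₂ ≈ 1.457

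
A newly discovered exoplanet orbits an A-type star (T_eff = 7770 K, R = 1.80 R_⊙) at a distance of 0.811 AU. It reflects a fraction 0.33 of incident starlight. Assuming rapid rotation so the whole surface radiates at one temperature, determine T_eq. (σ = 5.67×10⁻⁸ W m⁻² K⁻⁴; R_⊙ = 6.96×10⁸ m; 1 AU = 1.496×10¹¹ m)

T_eq ≈ 505 K

R_⋆ = 1.80 × 6.96×10⁸ = 1.25×10⁹ m.
d = 0.811 AU = 1.21×10¹¹ m.
L = 4πR_⋆²σT_⋆⁴ = 4π(1.25×10⁹)² × 5.67×10⁻⁸ × (7770)⁴ = 4.08×10²⁷ W.
S = L/(4πd²) = 2.20×10⁴ W m⁻².
Energy balance: absorbed = emitted ⇒ πR²·S(1−A) = 4πR²·σT_eq⁴, so T_eq⁴ = S(1−A)/(4σ).
T_eq = [2.20×10⁴ × 0.67 / (4 × 5.67×10⁻⁸)]^(1/4) = (6.51×10¹⁰)^(1/4) = 505 K.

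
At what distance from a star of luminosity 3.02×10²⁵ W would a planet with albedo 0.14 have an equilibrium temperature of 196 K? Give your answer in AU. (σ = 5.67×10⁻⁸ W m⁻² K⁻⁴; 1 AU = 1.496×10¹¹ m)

d ≈ 0.525 AU

From T_eq⁴ = L(1−A)/(16πσd²): d = √[L(1−A)/(16πσT_eq⁴)].
d = √[3.02×10²⁵ × 0.86 / (16π × 5.67×10⁻⁸ × (196)⁴)] = 7.86×10¹⁰ m = 0.525 AU.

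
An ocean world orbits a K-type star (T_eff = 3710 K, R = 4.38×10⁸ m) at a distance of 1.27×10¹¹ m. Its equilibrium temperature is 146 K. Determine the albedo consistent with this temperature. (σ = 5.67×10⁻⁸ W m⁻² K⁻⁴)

A ≈ 0.19

L = 4πR_⋆²σT_⋆⁴ = 4π(4.38×10⁸)² × 5.67×10⁻⁸ × (3710)⁴ = 2.59×10²⁵ W.
S = L/(4πd²) = 128 W m⁻².
From T_eq⁴ = S(1−A)/(4σ): 1−A = 4σT_eq⁴/S.
1−A = 4 × 5.67×10⁻⁸ × (146)⁴ / 128 = 0.807.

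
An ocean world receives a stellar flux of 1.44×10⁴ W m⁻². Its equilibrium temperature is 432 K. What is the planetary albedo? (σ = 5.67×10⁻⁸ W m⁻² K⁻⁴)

From T_eq⁴ = S(1−A)/(4σ): 1−A = 4σT_eq⁴/S.
1−A = 4 × 5.67×10⁻⁸ × (432)⁴ / 1.44×10⁴ = 0.549.

A ≈ 0.45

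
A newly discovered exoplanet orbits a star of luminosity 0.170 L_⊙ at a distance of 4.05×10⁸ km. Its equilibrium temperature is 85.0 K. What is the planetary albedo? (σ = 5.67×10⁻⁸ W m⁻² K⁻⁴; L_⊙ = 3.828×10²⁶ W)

A ≈ 0.63

d = 4.05×10⁸ km = 4.05×10¹¹ m.
L = 0.170 × 3.828×10²⁶ = 6.51×10²⁵ W.
Flux: S = L/(4πd²) = 6.51×10²⁵/(4π×(4.05×10¹¹)²) = 31.6 W m⁻².
From T_eq⁴ = S(1−A)/(4σ): 1−A = 4σT_eq⁴/S.
1−A = 4 × 5.67×10⁻⁸ × (85.0)⁴ / 31.6 = 0.375.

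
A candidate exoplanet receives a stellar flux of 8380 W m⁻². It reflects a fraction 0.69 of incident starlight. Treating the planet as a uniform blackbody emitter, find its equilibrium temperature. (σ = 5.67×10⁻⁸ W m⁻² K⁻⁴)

Energy balance: absorbed = emitted ⇒ πR²·S(1−A) = 4πR²·σT_eq⁴, so T_eq⁴ = S(1−A)/(4σ).
T_eq = [8380 × 0.31 / (4 × 5.67×10⁻⁸)]^(1/4) = (1.15×10¹⁰)^(1/4) = 327 K.

T_eq ≈ 327 K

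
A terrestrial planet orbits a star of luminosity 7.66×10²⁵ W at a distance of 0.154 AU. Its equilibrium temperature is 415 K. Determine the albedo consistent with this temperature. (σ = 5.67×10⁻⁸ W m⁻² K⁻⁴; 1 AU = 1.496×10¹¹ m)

A ≈ 0.41

d = 0.154 AU = 2.30×10¹⁰ m.
Flux: S = L/(4πd²) = 7.66×10²⁵/(4π×(2.30×10¹⁰)²) = 1.15×10⁴ W m⁻².
From T_eq⁴ = S(1−A)/(4σ): 1−A = 4σT_eq⁴/S.
1−A = 4 × 5.67×10⁻⁸ × (415)⁴ / 1.15×10⁴ = 0.586.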